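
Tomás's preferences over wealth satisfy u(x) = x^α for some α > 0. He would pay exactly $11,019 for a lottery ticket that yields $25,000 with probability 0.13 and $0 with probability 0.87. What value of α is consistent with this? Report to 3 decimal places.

α ≈ 2.490

The lottery's expected utility is 0.13·u(25000) + 0.87·u(0) = 0.13·25000^α (since u(0) = 0 for α > 0).
Equating: 11019^α = 0.13·25000^α, i.e. 0.4408^α = 0.13.
Taking logs: α·ln(11019/25000) = ln(0.13), so α = -2.040221 / -0.819255 ≈ 2.490.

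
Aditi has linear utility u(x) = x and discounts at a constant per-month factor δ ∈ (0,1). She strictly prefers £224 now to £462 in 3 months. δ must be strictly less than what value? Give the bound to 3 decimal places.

Comparing present values: 224 > δ^3·462.
So δ^3 < 224/462 = 0.48485; taking the cube root of both positive sides preserves the inequality.
δ < 0.48485^(1/3) = 0.786.

δ < 0.786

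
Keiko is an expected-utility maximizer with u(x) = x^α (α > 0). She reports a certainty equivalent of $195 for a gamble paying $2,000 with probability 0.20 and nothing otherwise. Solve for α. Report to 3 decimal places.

The lottery's expected utility is 0.20·u(2000) + 0.80·u(0) = 0.20·2000^α (since u(0) = 0 for α > 0).
Setting u(195) equal to that: 195^α = 0.20·2000^α ⇒ (195/2000)^α = 0.20.
α = ln(0.20) / ln(195/2000) = -1.609438/-2.327903 ≈ 0.691.

α ≈ 0.691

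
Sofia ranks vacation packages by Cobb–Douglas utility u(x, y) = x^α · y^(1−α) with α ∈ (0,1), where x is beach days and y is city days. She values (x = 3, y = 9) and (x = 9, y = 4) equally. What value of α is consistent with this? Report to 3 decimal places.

Set the two utilities equal: 3^α·9^(1−α) = 9^α·4^(1−α).
(3/9)^α = (4/9)^(1−α); take logs: α·ln(3/9) = (1−α)·ln(4/9), i.e. α·-1.098612 = (1−α)·-0.810930.
Thus α·(-1.909542) = -0.810930, so α = -0.810930/-1.909542 ≈ 0.425.

α ≈ 0.425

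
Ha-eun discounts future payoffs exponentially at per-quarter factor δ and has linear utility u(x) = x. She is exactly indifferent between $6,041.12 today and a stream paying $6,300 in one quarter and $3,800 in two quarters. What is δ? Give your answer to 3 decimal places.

The stream is worth 6300δ + 3800δ² today, so 6300δ + 3800δ² = 6041.12.
Rearranged: 3800δ² + 6300δ − 6041.12 = 0.
The positive root is δ = [−6300 + √(6300² + 4·3800·6041.12)] / (2·3800) = (−6300 + 11468.000)/7600 ≈ 0.680.

δ ≈ 0.680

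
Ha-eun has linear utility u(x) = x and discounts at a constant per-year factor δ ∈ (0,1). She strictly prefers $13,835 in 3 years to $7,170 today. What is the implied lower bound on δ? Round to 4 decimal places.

δ > 0.8032

The preference means 7170 < δ^3·13835.
So δ^3 > 7170/13835 = 0.51825; taking the cube root of both positive sides preserves the inequality.
δ > (7170/13835)^(1/3) ≈ 0.8032.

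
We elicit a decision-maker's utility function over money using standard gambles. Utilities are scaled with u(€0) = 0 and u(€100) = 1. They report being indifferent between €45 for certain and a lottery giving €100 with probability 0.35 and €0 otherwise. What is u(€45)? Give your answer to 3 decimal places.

By the standard-gamble method, u(€45) is just the indifference probability on the best outcome: 0.35.

0.350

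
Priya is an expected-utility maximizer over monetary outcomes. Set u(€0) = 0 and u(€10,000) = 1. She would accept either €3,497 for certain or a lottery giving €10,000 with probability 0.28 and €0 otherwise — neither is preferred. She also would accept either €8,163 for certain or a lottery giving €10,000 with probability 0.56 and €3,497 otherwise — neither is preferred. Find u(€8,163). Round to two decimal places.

The first gamble pins u(€3,497): it must equal 0.28·1 + 0.72·0 = 0.28.
Chaining: u(€8,163) = 0.56·1.00 + 0.44·0.28 = 0.6832.

0.68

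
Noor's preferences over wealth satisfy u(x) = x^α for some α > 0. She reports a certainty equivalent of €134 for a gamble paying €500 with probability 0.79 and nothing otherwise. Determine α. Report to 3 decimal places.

The lottery's expected utility is 0.79·u(500) + 0.21·u(0) = 0.79·500^α (since u(0) = 0 for α > 0).
Equating: 134^α = 0.79·500^α, i.e. 0.2680^α = 0.79.
α = ln(0.79) / ln(134/500) = -0.235722/-1.316768 ≈ 0.179.

α ≈ 0.179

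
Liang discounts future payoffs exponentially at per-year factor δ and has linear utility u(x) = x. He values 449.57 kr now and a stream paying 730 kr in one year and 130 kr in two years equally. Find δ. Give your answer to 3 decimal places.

Equating present values: 449.57 = 730δ + 130δ².
Rearranged: 130δ² + 730δ − 449.57 = 0.
The positive root is δ = [−730 + √(730² + 4·130·449.57)] / (2·130) = (−730 + 875.601)/260 ≈ 0.560.

δ ≈ 0.560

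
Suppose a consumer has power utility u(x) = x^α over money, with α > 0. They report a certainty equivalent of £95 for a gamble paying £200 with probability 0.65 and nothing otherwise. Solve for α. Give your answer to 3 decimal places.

α ≈ 0.579

The lottery's expected utility is 0.65·u(200) + 0.35·u(0) = 0.65·200^α (since u(0) = 0 for α > 0).
Indifference: 95^α = 0.65·200^α, so (95/200)^α = 0.65.
Take logs: α = ln 0.65 / ln(95/200) ≈ 0.57867.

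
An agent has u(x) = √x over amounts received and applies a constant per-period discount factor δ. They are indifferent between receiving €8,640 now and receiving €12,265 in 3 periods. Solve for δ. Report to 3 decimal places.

The payoff in 3 periods is discounted by δ^3, so u(8640) = δ^3·u(12265) and δ^3 = u(8640)/u(12265).
With u(x) = √x: δ^3 = √8640/√12265 = √(8640/12265) = 0.83931.
So δ = 0.83931^(1/3) ≈ 0.943.

δ ≈ 0.943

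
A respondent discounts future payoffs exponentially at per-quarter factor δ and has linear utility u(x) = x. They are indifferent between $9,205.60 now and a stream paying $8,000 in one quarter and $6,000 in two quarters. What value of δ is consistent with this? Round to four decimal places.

δ ≈ 0.7400

Present value of the stream is 8000·δ + 6000·δ². Indifference gives 8000δ + 6000δ² = 9205.60.
So 6000δ² + 8000δ − 9205.60 = 0.
The positive root is δ = [−8000 + √(8000² + 4·6000·9205.60)] / (2·6000) = (−8000 + 16880.000)/12000 ≈ 0.7400.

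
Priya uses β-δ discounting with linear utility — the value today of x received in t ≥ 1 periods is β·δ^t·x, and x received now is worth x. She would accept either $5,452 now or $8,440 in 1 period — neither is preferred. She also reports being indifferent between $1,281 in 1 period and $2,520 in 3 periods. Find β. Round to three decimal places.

β ≈ 0.906

From the later pair, β·δ^1·1281 = β·δ^3·2520; dividing through, δ^2 = 1281/2520 = 0.50833, so δ = 0.71297.
The first indifference: 5452 = β·δ·8440, so β = 5452/(δ·8440) = 5452/(0.71297·8440) ≈ 0.906.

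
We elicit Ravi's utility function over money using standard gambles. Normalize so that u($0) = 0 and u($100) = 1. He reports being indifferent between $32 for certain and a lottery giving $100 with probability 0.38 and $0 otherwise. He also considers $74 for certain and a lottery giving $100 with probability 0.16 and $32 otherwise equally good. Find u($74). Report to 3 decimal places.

0.479

First, u($32) = 0.38·u($100) + 0.62·u($0) = 0.38.
Chaining: u($74) = 0.16·1.00 + 0.84·0.38 = 0.4792.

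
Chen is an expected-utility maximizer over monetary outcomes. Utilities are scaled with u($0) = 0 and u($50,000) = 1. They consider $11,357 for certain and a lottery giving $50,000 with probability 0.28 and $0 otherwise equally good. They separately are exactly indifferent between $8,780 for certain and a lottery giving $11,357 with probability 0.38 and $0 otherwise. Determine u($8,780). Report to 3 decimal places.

First, u($11,357) = 0.28·u($50,000) + 0.72·u($0) = 0.28.
The second indifference gives u($8,780) = 0.38·u($11,357) + 0.62·u($0) = 0.38·0.28 + 0.62·0.00 = 0.1064.

0.106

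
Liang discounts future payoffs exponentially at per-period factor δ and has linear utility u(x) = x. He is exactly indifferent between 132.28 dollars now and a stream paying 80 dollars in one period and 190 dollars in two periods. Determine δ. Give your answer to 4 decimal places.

δ ≈ 0.6500

Present value of the stream is 80·δ + 190·δ². Indifference gives 80δ + 190δ² = 132.28.
So 190δ² + 80δ − 132.28 = 0.
The positive root is δ = [−80 + √(80² + 4·190·132.28)] / (2·190) = (−80 + 327.006)/380 ≈ 0.6500.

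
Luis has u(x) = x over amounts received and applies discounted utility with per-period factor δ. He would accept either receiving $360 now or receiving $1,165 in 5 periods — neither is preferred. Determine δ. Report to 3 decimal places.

Equating discounted utilities: u(360) = δ^5·u(1165) ⇒ δ^5 = u(360)/u(1165).
With u(x) = x: δ^5 = 360/1165 = 0.30901.
Taking the 5th root: δ = 0.30901^(1/5) ≈ 0.791.

δ ≈ 0.791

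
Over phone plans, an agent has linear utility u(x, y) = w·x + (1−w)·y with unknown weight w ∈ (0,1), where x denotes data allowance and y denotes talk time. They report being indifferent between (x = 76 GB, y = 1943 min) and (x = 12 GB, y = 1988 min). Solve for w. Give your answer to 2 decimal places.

Equating utilities: w·76 + (1−w)·1943 = w·12 + (1−w)·1988.
w·(76−12) = (1−w)·(1988−1943), i.e. w·64 = (1−w)·45.
Hence w = 45/(64+45) = 45/109 = 0.41.

w = 0.41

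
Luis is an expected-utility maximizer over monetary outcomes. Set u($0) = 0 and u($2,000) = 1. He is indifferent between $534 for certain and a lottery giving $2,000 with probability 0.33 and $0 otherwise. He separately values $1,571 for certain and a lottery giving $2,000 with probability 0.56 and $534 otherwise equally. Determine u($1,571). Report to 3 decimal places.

From the first indifference, u($534) = 0.33·u($2,000) + 0.67·u($0) = 0.33·1 + 0.67·0 = 0.33.
Then u($1,571) = 0.56·u($2,000) + 0.44·u($534) = 0.56·1.00 + 0.44·0.33 = 0.7052.

0.705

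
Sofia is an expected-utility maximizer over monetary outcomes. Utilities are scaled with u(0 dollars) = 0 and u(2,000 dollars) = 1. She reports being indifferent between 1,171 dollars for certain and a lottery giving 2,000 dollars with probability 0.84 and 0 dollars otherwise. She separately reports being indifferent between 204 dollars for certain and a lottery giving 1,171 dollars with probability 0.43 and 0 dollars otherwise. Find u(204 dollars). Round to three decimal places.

First, u(1,171 dollars) = 0.84·u(2,000 dollars) + 0.16·u(0 dollars) = 0.84.
Chaining: u(204 dollars) = 0.43·0.84 + 0.57·0.00 = 0.3612.

0.361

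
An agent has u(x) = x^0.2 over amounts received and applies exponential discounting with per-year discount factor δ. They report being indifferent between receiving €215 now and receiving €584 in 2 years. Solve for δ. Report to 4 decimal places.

Equating discounted utilities: u(215) = δ^2·u(584) ⇒ δ^2 = u(215)/u(584).
With u(x) = x^0.2: δ^2 = 215^0.2/584^0.2 = (215/584)^0.2 = 0.81885.
Hence δ = (0.81885)^(1/2) = 0.904904.

δ ≈ 0.9049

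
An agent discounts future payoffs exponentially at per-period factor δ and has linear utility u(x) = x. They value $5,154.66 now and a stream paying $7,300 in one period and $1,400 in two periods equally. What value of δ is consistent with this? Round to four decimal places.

δ ≈ 0.6300

Present value of the stream is 7300·δ + 1400·δ². Indifference gives 7300δ + 1400δ² = 5154.66.
That is, 1400δ² + 7300δ − 5154.66 = 0, a quadratic in δ.
δ = (−7300 + √(7300² + 4·1400·5154.66)) / (2·1400) = (−7300 + √82156096.00) / 2800 ≈ 0.6300.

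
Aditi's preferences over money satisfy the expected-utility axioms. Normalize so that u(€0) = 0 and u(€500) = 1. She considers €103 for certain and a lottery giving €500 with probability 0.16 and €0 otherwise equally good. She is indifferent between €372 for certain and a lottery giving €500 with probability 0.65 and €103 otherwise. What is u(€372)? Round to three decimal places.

The first gamble pins u(€103): it must equal 0.16·1 + 0.84·0 = 0.16.
Then u(€372) = 0.65·u(€500) + 0.35·u(€103) = 0.65·1.00 + 0.35·0.16 = 0.7060.

0.706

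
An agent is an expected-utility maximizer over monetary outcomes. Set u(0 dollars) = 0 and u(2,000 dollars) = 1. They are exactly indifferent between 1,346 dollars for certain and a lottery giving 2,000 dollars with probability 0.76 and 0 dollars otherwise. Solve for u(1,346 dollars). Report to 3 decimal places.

0.760

The indifference gives u(1,346 dollars) = 0.76·u(2,000 dollars) + 0.24·u(0 dollars) = 0.76·1 + 0.24·0 = 0.76.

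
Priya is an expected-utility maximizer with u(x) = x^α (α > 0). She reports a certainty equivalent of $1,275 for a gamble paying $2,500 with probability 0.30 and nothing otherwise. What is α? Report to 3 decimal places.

The lottery's expected utility is 0.30·u(2500) + 0.70·u(0) = 0.30·2500^α (since u(0) = 0 for α > 0).
Setting u(1275) equal to that: 1275^α = 0.30·2500^α ⇒ (1275/2500)^α = 0.30.
α = ln(0.30) / ln(1275/2500) = -1.203973/-0.673345 ≈ 1.788.

α ≈ 1.788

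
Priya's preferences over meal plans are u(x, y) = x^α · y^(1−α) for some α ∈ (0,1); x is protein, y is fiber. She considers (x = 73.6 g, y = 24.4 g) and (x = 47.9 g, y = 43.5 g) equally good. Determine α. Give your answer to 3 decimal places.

α ≈ 0.574

Indifference: 73.6^α · 24.4^(1−α) = 47.9^α · 43.5^(1−α).
Taking logs: α·ln 73.6 + (1−α)·ln 24.4 = α·ln 47.9 + (1−α)·ln 43.5, i.e. α·0.429530 = (1−α)·0.578178.
Thus α·(1.007708) = 0.578178, so α = 0.578178/1.007708 ≈ 0.574.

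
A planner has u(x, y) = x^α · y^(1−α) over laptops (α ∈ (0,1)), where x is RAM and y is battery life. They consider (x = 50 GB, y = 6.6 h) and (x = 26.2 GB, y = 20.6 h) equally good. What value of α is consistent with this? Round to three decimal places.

α ≈ 0.638

Set the two utilities equal: 50^α·6.6^(1−α) = 26.2^α·20.6^(1−α).
(50/26.2)^α = (20.6/6.6)^(1−α); take logs: α·ln(50/26.2) = (1−α)·ln(20.6/6.6), i.e. α·0.646264 = (1−α)·1.138221.
With A = 0.646264 and B = 1.138221: α·A = (1−α)·B, so α = B/(A+B) = 1.138221/1.784485 ≈ 0.638.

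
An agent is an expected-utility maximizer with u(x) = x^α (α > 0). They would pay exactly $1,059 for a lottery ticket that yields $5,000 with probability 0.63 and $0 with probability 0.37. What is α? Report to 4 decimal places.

The lottery's expected utility is 0.63·u(5000) + 0.37·u(0) = 0.63·5000^α (since u(0) = 0 for α > 0).
Setting u(1059) equal to that: 1059^α = 0.63·5000^α ⇒ (1059/5000)^α = 0.63.
Take logs: α = ln 0.63 / ln(1059/5000) ≈ 0.297682.

α ≈ 0.2977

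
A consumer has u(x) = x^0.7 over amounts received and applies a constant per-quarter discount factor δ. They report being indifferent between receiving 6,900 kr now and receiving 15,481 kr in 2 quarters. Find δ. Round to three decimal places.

δ ≈ 0.754

Indifference means u(6900) = δ^2 · u(15481), so δ^2 = u(6900)/u(15481).
Since u(x) = x^0.7, δ^2 = (6900/15481)^0.7 = 0.44571^0.7 = 0.56798.
Hence δ = (0.56798)^(1/2) = 0.75365.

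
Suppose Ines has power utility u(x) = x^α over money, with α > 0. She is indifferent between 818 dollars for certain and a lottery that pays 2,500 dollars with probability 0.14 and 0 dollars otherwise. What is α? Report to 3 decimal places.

α ≈ 1.760

Since u(0) = 0, the lottery's EU is 0.14·2500^α.
Indifference: 818^α = 0.14·2500^α, so (818/2500)^α = 0.14.
α = ln(0.14) / ln(818/2500) = -1.966113/-1.117184 ≈ 1.760.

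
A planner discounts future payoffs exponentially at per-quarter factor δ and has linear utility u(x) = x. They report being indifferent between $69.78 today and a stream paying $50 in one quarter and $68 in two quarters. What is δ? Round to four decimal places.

δ ≈ 0.7100

Present value of the stream is 50·δ + 68·δ². Indifference gives 50δ + 68δ² = 69.78.
That is, 68δ² + 50δ − 69.78 = 0, a quadratic in δ.
The positive root is δ = [−50 + √(50² + 4·68·69.78)] / (2·68) = (−50 + 146.561)/136 ≈ 0.7100.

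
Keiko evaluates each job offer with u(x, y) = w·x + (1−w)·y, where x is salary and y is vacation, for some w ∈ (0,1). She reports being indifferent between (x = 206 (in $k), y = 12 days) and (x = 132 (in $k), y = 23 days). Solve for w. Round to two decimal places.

w = 0.13

u(206,12) = u(132,23) means w·206 + (1−w)·12 = w·132 + (1−w)·23.
w·(206−132) = (1−w)·(23−12), i.e. w·74 = (1−w)·11.
Hence w = 11/(74+11) = 11/85 = 0.13.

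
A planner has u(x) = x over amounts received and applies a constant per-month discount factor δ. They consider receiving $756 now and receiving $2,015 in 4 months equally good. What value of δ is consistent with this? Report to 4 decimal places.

Equating discounted utilities: u(756) = δ^4·u(2015) ⇒ δ^4 = u(756)/u(2015).
With u(x) = x: δ^4 = 756/2015 = 0.37519.
Taking the 4th root: δ = 0.37519^(1/4) ≈ 0.7826.

δ ≈ 0.7826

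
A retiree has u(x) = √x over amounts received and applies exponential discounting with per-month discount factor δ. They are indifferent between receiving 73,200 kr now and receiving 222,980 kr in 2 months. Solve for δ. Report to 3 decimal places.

δ ≈ 0.757

The payoff in 2 months is discounted by δ^2, so u(73200) = δ^2·u(222980) and δ^2 = u(73200)/u(222980).
With u(x) = √x: δ^2 = √73200/√222980 = √(73200/222980) = 0.57296.
So δ = 0.57296^(1/2) ≈ 0.757.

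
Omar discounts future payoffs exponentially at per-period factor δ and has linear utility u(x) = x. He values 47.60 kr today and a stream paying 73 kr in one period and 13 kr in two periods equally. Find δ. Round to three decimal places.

δ ≈ 0.590

Present value of the stream is 73·δ + 13·δ². Indifference gives 73δ + 13δ² = 47.60.
That is, 13δ² + 73δ − 47.60 = 0, a quadratic in δ.
The positive root is δ = [−73 + √(73² + 4·13·47.60)] / (2·13) = (−73 + 88.341)/26 ≈ 0.590.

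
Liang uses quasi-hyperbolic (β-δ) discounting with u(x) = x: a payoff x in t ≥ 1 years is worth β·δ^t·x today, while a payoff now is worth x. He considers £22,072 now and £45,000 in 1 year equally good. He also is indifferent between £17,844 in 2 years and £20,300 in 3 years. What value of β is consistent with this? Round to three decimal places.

Both payoffs in the second observation are in the future, so β drops out: δ^2·17844 = δ^3·20300 ⇒ δ = 17844/20300 = 0.87901.
Now use the now-vs-future pair: 22072 = β·δ·45000 gives β = 22072/(0.87901·45000) ≈ 0.558.

β ≈ 0.558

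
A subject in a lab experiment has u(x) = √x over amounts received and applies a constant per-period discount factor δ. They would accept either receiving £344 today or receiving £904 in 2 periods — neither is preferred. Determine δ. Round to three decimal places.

δ ≈ 0.785

Indifference means u(344) = δ^2 · u(904), so δ^2 = u(344)/u(904).
With u(x) = √x: δ^2 = √344/√904 = √(344/904) = 0.61687.
Hence δ = (0.61687)^(1/2) = 0.78541.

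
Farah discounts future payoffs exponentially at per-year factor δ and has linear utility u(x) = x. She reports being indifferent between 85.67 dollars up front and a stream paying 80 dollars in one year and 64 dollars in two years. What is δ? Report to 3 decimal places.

δ ≈ 0.690

Equating present values: 85.67 = 80δ + 64δ².
So 64δ² + 80δ − 85.67 = 0.
δ = (−80 + √(80² + 4·64·85.67)) / (2·64) = (−80 + √28331.52) / 128 ≈ 0.690.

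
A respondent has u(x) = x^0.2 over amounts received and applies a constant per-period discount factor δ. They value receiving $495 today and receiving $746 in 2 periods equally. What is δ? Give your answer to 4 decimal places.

The payoff in 2 periods is discounted by δ^2, so u(495) = δ^2·u(746) and δ^2 = u(495)/u(746).
Since u(x) = x^0.2, δ^2 = (495/746)^0.2 = 0.66354^0.2 = 0.92124.
Taking the square root: δ = 0.92124^(1/2) ≈ 0.9598.

δ ≈ 0.9598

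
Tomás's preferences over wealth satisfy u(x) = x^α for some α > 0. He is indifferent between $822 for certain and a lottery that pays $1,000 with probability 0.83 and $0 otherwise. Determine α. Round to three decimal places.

EU(lottery) = 0.83·1000^α + 0.17·0 = 0.83·1000^α.
Equating: 822^α = 0.83·1000^α, i.e. 0.8220^α = 0.83.
α = ln(0.83) / ln(822/1000) = -0.186330/-0.196015 ≈ 0.951.

α ≈ 0.951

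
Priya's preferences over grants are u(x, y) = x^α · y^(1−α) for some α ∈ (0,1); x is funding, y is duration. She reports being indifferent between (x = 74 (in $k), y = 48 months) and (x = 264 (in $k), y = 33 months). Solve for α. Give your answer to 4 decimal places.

Set the two utilities equal: 74^α·48^(1−α) = 264^α·33^(1−α).
Rearrange to (74/264)^α = (33/48)^(1−α) and take logs: α·-1.2718840 = (1−α)·-0.3746934.
With A = -1.2718840 and B = -0.3746934: α·A = (1−α)·B, so α = B/(A+B) = -0.3746934/-1.6465774 ≈ 0.2276.

α ≈ 0.2276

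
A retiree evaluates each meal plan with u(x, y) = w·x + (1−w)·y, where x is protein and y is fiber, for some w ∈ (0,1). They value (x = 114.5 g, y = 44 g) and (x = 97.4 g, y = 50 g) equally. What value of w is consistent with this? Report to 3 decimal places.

w = 0.260

u(114.5,44) = u(97.4,50) means w·114.5 + (1−w)·44 = w·97.4 + (1−w)·50.
Rearranging, 17.1·w − 6·(1−w) = 0.
The marginal rate of substitution is 6/17.1, so w = 6/(17.1+6) = 0.260.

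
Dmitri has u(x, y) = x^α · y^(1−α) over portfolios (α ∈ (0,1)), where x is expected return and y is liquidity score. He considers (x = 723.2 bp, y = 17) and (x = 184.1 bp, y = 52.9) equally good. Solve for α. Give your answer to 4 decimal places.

α ≈ 0.4535

Indifference: 723.2^α · 17^(1−α) = 184.1^α · 52.9^(1−α).
Taking logs: α·ln 723.2 + (1−α)·ln 17 = α·ln 184.1 + (1−α)·ln 52.9, i.e. α·1.3682067 = (1−α)·1.1351900.
With A = 1.3682067 and B = 1.1351900: α·A = (1−α)·B, so α = B/(A+B) = 1.1351900/2.5033967 ≈ 0.4535.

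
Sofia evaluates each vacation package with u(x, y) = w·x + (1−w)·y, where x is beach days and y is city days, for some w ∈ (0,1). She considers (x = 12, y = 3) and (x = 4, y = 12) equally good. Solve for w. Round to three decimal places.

u(12,3) = u(4,12) means w·12 + (1−w)·3 = w·4 + (1−w)·12.
Rearranging, 8·w − 9·(1−w) = 0.
The marginal rate of substitution is 9/8, so w = 9/(8+9) = 0.529.

w = 0.529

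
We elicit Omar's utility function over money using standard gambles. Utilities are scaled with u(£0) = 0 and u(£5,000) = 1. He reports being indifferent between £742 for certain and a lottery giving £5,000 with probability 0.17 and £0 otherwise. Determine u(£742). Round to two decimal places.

0.17

u(£742) equals the lottery's expected utility: 0.17·1 + 0.83·0 = 0.17.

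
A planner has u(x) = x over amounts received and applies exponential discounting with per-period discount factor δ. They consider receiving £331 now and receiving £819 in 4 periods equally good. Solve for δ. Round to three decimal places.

Equating discounted utilities: u(331) = δ^4·u(819) ⇒ δ^4 = u(331)/u(819).
With u(x) = x: δ^4 = 331/819 = 0.40415.
So δ = 0.40415^(1/4) ≈ 0.797.

δ ≈ 0.797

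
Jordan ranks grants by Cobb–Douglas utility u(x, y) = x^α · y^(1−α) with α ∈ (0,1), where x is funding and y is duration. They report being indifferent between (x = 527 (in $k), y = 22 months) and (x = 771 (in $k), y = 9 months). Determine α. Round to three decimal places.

The Cobb–Douglas utilities coincide, so 527^α·22^(1−α) = 771^α·9^(1−α).
Rearrange to (527/771)^α = (9/22)^(1−α) and take logs: α·-0.380488 = (1−α)·-0.893818.
So α/(1−α) = (-0.893818)/(-0.380488) = 2.349136, and α = 2.349136/3.349136 ≈ 0.701.

α ≈ 0.701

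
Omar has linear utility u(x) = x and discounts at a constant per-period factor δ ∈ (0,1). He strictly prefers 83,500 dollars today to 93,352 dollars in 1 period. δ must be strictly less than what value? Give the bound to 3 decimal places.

Comparing present values: 83500 > δ·93352.
So δ < 83500/93352 = 0.89446.

δ < 0.894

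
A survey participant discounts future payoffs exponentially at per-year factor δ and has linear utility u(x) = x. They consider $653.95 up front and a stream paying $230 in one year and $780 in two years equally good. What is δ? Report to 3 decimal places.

δ ≈ 0.780

Equating present values: 653.95 = 230δ + 780δ².
Rearranged: 780δ² + 230δ − 653.95 = 0.
The positive root is δ = [−230 + √(230² + 4·780·653.95)] / (2·780) = (−230 + 1446.798)/1560 ≈ 0.780.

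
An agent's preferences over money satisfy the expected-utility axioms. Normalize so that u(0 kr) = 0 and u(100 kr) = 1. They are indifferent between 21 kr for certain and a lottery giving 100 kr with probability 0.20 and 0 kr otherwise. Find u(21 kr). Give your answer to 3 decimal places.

By the standard-gamble method, u(21 kr) is just the indifference probability on the best outcome: 0.20.

0.200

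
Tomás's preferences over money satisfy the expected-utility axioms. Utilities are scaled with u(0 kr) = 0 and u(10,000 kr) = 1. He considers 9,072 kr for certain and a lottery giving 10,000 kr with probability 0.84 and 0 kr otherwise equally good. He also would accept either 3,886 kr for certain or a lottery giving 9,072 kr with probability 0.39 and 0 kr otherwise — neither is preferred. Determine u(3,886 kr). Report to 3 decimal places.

0.328

The first gamble pins u(9,072 kr): it must equal 0.84·1 + 0.16·0 = 0.84.
The second indifference gives u(3,886 kr) = 0.39·u(9,072 kr) + 0.61·u(0 kr) = 0.39·0.84 + 0.61·0.00 = 0.3276.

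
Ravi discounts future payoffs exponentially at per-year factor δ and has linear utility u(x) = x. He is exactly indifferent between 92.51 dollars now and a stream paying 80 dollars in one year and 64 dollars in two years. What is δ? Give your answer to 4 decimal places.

The stream is worth 80δ + 64δ² today, so 80δ + 64δ² = 92.51.
That is, 64δ² + 80δ − 92.51 = 0, a quadratic in δ.
By the quadratic formula (taking the positive root), δ = (−80 + √30082.56) / 128 ≈ 0.7300.

δ ≈ 0.7300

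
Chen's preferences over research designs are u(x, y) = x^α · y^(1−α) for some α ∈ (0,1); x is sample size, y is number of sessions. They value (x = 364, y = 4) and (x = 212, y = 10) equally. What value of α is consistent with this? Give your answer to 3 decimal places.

α ≈ 0.629

Indifference: 364^α · 4^(1−α) = 212^α · 10^(1−α).
Taking logs: α·ln 364 + (1−α)·ln 4 = α·ln 212 + (1−α)·ln 10, i.e. α·0.540568 = (1−α)·0.916291.
Thus α·(1.456859) = 0.916291, so α = 0.916291/1.456859 ≈ 0.629.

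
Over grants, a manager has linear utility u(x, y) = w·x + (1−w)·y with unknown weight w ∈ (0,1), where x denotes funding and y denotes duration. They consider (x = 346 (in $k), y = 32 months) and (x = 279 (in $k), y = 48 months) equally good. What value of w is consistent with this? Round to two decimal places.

w = 0.19

u(346,32) = u(279,48) means w·346 + (1−w)·32 = w·279 + (1−w)·48.
w·(346−279) = (1−w)·(48−32), i.e. w·67 = (1−w)·16.
Hence w = 16/(67+16) = 16/83 = 0.19.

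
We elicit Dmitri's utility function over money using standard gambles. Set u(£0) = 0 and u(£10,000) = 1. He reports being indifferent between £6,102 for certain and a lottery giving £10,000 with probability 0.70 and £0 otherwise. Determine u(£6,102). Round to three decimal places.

0.700

The indifference gives u(£6,102) = 0.70·u(£10,000) + 0.30·u(£0) = 0.70·1 + 0.30·0 = 0.70.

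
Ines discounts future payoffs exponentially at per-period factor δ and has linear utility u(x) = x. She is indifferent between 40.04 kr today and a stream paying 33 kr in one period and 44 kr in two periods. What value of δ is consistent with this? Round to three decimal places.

δ ≈ 0.650

Present value of the stream is 33·δ + 44·δ². Indifference gives 33δ + 44δ² = 40.04.
That is, 44δ² + 33δ − 40.04 = 0, a quadratic in δ.
The positive root is δ = [−33 + √(33² + 4·44·40.04)] / (2·44) = (−33 + 90.200)/88 ≈ 0.650.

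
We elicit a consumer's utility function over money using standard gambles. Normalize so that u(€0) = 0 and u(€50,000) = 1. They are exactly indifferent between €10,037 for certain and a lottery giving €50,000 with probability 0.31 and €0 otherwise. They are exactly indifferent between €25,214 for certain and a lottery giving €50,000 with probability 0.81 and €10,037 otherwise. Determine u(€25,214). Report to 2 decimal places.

0.87

The first gamble pins u(€10,037): it must equal 0.31·1 + 0.69·0 = 0.31.
Chaining: u(€25,214) = 0.81·1.00 + 0.19·0.31 = 0.8689.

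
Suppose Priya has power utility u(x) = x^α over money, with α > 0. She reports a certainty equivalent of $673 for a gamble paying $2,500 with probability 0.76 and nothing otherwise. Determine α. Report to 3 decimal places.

Since u(0) = 0, the lottery's EU is 0.76·2500^α.
Setting u(673) equal to that: 673^α = 0.76·2500^α ⇒ (673/2500)^α = 0.76.
α = ln(0.76) / ln(673/2500) = -0.274437/-1.312301 ≈ 0.209.

α ≈ 0.209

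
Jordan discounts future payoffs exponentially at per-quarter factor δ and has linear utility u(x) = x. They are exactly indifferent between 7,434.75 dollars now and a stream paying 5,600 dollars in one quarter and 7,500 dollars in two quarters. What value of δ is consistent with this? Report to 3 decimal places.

Equating present values: 7434.75 = 5600δ + 7500δ².
That is, 7500δ² + 5600δ − 7434.75 = 0, a quadratic in δ.
By the quadratic formula (taking the positive root), δ = (−5600 + √254402500.00) / 15000 ≈ 0.690.

δ ≈ 0.690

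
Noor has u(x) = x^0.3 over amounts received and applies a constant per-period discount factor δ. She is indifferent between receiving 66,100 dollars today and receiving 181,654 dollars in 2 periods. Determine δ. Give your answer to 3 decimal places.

The payoff in 2 periods is discounted by δ^2, so u(66100) = δ^2·u(181654) and δ^2 = u(66100)/u(181654).
With u(x) = x^0.3: δ^2 = 66100^0.3/181654^0.3 = (66100/181654)^0.3 = 0.73839.
Hence δ = (0.73839)^(1/2) = 0.85930.

δ ≈ 0.859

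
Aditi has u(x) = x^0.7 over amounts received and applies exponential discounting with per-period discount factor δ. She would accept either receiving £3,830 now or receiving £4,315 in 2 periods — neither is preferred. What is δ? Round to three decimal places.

δ ≈ 0.959

Equating discounted utilities: u(3830) = δ^2·u(4315) ⇒ δ^2 = u(3830)/u(4315).
With u(x) = x^0.7: δ^2 = 3830^0.7/4315^0.7 = (3830/4315)^0.7 = 0.91993.
Hence δ = (0.91993)^(1/2) = 0.95913.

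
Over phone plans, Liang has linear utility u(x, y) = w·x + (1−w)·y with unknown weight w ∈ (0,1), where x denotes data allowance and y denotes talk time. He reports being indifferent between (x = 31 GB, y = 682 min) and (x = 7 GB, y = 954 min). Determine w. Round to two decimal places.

Equating utilities: w·31 + (1−w)·682 = w·7 + (1−w)·954.
Rearranging, 24·w − 272·(1−w) = 0.
Hence w = 272/(24+272) = 272/296 = 0.92.

w = 0.92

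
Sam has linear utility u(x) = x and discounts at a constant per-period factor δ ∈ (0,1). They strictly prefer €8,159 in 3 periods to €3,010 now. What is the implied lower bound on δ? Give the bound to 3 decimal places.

δ > 0.717

The preference means 3010 < δ^3·8159.
Hence δ^3 > 3010/8159 = 0.36892, and x ↦ x^(1/3) is increasing on (0,∞).
δ > 0.36892^(1/3) = 0.717.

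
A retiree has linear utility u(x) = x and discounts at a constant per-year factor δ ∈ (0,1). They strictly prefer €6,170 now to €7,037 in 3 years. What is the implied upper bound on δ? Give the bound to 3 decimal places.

Under u(x) = x this choice says 6170 > δ^3·7037.
Hence δ^3 < 6170/7037 = 0.87679, and x ↦ x^(1/3) is increasing on (0,∞).
δ < (6170/7037)^(1/3) ≈ 0.957.

δ < 0.957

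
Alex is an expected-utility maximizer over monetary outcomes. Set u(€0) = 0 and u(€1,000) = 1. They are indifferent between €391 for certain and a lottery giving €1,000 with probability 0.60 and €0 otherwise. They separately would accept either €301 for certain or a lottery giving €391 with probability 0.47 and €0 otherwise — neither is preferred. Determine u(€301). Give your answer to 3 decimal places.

0.282

First, u(€391) = 0.60·u(€1,000) + 0.40·u(€0) = 0.60.
Chaining: u(€301) = 0.47·0.60 + 0.53·0.00 = 0.2820.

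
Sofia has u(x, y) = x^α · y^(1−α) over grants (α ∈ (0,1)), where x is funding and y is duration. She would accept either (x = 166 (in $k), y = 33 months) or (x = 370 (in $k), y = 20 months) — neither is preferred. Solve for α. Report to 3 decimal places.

Indifference: 166^α · 33^(1−α) = 370^α · 20^(1−α).
Rearrange to (166/370)^α = (20/33)^(1−α) and take logs: α·-0.801515 = (1−α)·-0.500775.
With A = -0.801515 and B = -0.500775: α·A = (1−α)·B, so α = B/(A+B) = -0.500775/-1.302290 ≈ 0.385.

α ≈ 0.385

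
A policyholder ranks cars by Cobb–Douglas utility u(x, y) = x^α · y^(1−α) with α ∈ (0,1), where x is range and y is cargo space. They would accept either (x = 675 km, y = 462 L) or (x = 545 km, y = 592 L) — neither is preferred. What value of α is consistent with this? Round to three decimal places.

Set the two utilities equal: 675^α·462^(1−α) = 545^α·592^(1−α).
(675/545)^α = (592/462)^(1−α); take logs: α·ln(675/545) = (1−α)·ln(592/462), i.e. α·0.213927 = (1−α)·0.247942.
Thus α·(0.461869) = 0.247942, so α = 0.247942/0.461869 ≈ 0.537.

α ≈ 0.537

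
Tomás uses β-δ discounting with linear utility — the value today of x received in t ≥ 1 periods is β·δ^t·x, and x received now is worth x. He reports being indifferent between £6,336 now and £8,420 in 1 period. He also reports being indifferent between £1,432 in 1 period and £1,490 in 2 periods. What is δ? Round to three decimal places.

The second indifference involves only future payoffs, so β cancels: β·δ^1·1432 = β·δ^2·1490, giving δ = 1432/1490 = 0.96107.

δ ≈ 0.961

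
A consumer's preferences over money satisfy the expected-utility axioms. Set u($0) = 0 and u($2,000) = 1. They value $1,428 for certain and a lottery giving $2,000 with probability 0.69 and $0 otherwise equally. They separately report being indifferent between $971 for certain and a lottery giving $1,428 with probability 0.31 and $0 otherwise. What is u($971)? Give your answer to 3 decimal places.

0.214

From the first indifference, u($1,428) = 0.69·u($2,000) + 0.31·u($0) = 0.69·1 + 0.31·0 = 0.69.
Then u($971) = 0.31·u($1,428) + 0.69·u($0) = 0.31·0.69 + 0.69·0.00 = 0.2139.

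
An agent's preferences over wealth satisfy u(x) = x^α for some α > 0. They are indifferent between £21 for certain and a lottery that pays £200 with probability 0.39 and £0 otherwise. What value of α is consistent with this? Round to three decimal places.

The lottery's expected utility is 0.39·u(200) + 0.61·u(0) = 0.39·200^α (since u(0) = 0 for α > 0).
Equating: 21^α = 0.39·200^α, i.e. 0.1050^α = 0.39.
Taking logs: α·ln(21/200) = ln(0.39), so α = -0.941609 / -2.253795 ≈ 0.418.

α ≈ 0.418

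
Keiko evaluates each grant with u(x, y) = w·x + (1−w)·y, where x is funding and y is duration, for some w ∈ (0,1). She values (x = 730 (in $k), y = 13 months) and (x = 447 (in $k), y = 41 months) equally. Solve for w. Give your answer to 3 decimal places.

Equating utilities: w·730 + (1−w)·13 = w·447 + (1−w)·41.
w·(730−447) = (1−w)·(41−13), i.e. w·283 = (1−w)·28.
The marginal rate of substitution is 28/283, so w = 28/(283+28) = 0.090.

w = 0.090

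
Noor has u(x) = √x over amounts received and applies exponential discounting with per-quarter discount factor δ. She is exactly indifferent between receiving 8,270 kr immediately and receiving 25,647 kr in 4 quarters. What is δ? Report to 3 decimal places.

δ ≈ 0.868

Equating discounted utilities: u(8270) = δ^4·u(25647) ⇒ δ^4 = u(8270)/u(25647).
Since u(x) = √x, δ^4 = √(8270/25647) = 0.56785.
Taking the 4th root: δ = 0.56785^(1/4) ≈ 0.868.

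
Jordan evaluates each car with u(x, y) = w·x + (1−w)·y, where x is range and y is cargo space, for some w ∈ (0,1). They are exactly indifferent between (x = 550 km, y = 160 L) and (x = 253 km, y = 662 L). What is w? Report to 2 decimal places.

u(550,160) = u(253,662) means w·550 + (1−w)·160 = w·253 + (1−w)·662.
Collecting terms: w·297 = (1−w)·502.
The marginal rate of substitution is 502/297, so w = 502/(297+502) = 0.63.

w = 0.63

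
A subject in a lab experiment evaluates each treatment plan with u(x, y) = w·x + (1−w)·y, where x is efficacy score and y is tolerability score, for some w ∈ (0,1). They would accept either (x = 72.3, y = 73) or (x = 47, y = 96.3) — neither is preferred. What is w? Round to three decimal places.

Equating utilities: w·72.3 + (1−w)·73 = w·47 + (1−w)·96.3.
w·(72.3−47) = (1−w)·(96.3−73), i.e. w·25.3 = (1−w)·23.3.
The marginal rate of substitution is 23.3/25.3, so w = 23.3/(25.3+23.3) = 0.479.

w = 0.479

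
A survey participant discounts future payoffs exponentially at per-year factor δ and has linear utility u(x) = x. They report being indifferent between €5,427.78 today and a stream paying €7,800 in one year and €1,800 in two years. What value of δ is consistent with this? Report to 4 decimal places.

Present value of the stream is 7800·δ + 1800·δ². Indifference gives 7800δ + 1800δ² = 5427.78.
That is, 1800δ² + 7800δ − 5427.78 = 0, a quadratic in δ.
δ = (−7800 + √(7800² + 4·1800·5427.78)) / (2·1800) = (−7800 + √99920016.00) / 3600 ≈ 0.6100.

δ ≈ 0.6100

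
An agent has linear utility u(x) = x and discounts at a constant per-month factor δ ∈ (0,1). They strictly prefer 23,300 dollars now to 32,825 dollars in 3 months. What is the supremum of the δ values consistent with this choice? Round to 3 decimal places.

δ < 0.892

Under u(x) = x this choice says 23300 > δ^3·32825.
Dividing by 32825: δ^3 < 0.70982. Both sides are positive, so the cube root keeps the direction.
δ < 0.70982^(1/3) = 0.892.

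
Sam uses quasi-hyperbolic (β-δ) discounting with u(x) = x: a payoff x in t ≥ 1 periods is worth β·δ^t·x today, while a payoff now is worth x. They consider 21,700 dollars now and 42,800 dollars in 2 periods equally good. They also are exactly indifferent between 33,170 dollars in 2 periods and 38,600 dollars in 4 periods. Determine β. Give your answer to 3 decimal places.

β ≈ 0.590

Both payoffs in the second observation are in the future, so β drops out: δ^2·33170 = δ^4·38600 ⇒ δ^2 = 33170/38600 = 0.85933, so δ = 0.92700.
Now use the now-vs-future pair: 21700 = β·δ^2·42800 gives β = 21700/(0.85933·42800) ≈ 0.590.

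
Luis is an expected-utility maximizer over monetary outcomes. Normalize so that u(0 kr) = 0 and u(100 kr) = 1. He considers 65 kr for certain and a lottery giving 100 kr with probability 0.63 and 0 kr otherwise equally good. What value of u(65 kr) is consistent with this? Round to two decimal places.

0.63

The indifference gives u(65 kr) = 0.63·u(100 kr) + 0.37·u(0 kr) = 0.63·1 + 0.37·0 = 0.63.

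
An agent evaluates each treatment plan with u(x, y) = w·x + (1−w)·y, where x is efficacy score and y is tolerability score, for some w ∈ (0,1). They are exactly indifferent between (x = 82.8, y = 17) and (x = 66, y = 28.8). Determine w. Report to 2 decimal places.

u(82.8,17) = u(66,28.8) means w·82.8 + (1−w)·17 = w·66 + (1−w)·28.8.
Rearranging, 16.8·w − 11.8·(1−w) = 0.
So w/(1−w) = 11.8/16.8 = 0.7024, giving w = 11.8/(16.8+11.8) = 0.41.

w = 0.41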